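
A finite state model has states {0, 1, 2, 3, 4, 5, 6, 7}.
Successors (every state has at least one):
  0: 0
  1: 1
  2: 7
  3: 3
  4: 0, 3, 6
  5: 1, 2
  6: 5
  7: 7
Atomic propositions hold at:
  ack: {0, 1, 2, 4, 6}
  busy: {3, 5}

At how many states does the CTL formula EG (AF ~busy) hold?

7

Sat(~busy) = {0, 1, 2, 4, 6, 7}
AF ~busy: least fixpoint, start Z0 = {0, 1, 2, 4, 6, 7}, add states with every successor in Z. Z1 = {0, 1, 2, 4, 5, 6, 7}; fixed.
Sat(AF ~busy) = {0, 1, 2, 4, 5, 6, 7}
EG (AF ~busy): greatest fixpoint, start Z0 = {0, 1, 2, 4, 5, 6, 7}, keep only states in Sat with some successor in Z. Already a fixed point.
Sat(EG (AF ~busy)) = {0, 1, 2, 4, 5, 6, 7}
|Sat(EG (AF ~busy))| = |{0, 1, 2, 4, 5, 6, 7}| = 7.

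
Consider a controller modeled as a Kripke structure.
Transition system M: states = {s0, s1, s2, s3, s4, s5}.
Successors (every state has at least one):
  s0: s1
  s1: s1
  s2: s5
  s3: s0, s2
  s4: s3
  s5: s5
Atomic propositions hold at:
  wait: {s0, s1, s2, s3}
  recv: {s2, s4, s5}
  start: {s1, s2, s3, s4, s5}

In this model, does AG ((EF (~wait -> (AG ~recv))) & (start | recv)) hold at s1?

Yes

Sat(~wait) = {s4, s5}
Sat(~recv) = {s0, s1, s3}
AG ~recv: greatest fixpoint, start Z0 = {s0, s1, s3}, keep only states in Sat with every successor in Z. Z1 = {s0, s1}; fixed.
Sat(AG ~recv) = {s0, s1}
Sat(~wait -> (AG ~recv)) = {s0, s1, s2, s3}
EF (~wait -> (AG ~recv)): least fixpoint, start Z0 = {s0, s1, s2, s3}, add states with some successor in Z. Z1 = {s0, s1, s2, s3, s4}; fixed.
Sat(EF (~wait -> (AG ~recv))) = {s0, s1, s2, s3, s4}
Sat(start | recv) = {s1, s2, s3, s4, s5}
Sat((EF (~wait -> (AG ~recv))) & (start | recv)) = {s1, s2, s3, s4}
AG ((EF (~wait -> (AG ~recv))) & (start | recv)): greatest fixpoint, start Z0 = {s1, s2, s3, s4}, keep only states in Sat with every successor in Z. Z1 = {s1, s4}; Z2 = {s1}; fixed.
Sat(AG ((EF (~wait -> (AG ~recv))) & (start | recv))) = {s1}
s1 ∈ Sat(AG ((EF (~wait -> (AG ~recv))) & (start | recv))) = {s1}, so the formula holds at s1.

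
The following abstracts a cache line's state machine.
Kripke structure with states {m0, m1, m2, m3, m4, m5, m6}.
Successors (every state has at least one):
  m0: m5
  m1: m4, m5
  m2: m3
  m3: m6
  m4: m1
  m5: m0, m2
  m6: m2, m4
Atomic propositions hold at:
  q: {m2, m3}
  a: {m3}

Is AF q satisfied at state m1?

AF q: least fixpoint, start Z0 = {m2, m3}, add states with every successor in Z. Already a fixed point.
Sat(AF q) = {m2, m3}
m1 ∉ Sat(AF q) = {m2, m3}, so the formula does not hold at m1.

No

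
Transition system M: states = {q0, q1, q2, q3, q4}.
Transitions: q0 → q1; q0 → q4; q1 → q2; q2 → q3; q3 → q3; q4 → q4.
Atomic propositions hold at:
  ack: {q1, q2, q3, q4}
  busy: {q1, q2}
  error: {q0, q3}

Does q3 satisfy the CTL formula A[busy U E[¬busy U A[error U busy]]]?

No

Sat(¬busy) = {q0, q3, q4}
A[error U busy]: least fixpoint, start Z0 = Sat(busy) = {q1, q2}, add states in Sat(error) with every successor in Z. Already a fixed point.
Sat(A[error U busy]) = {q1, q2}
E[¬busy U A[error U busy]]: least fixpoint, start Z0 = Sat(A[error U busy]) = {q1, q2}, add states in Sat(¬busy) with some successor in Z. Z1 = {q0, q1, q2}; fixed.
Sat(E[¬busy U A[error U busy]]) = {q0, q1, q2}
A[busy U E[¬busy U A[error U busy]]]: least fixpoint, start Z0 = Sat(E[¬busy U A[error U busy]]) = {q0, q1, q2}, add states in Sat(busy) with every successor in Z. Already a fixed point.
Sat(A[busy U E[¬busy U A[error U busy]]]) = {q0, q1, q2}
q3 ∉ Sat(A[busy U E[¬busy U A[error U busy]]]) = {q0, q1, q2}, so the formula does not hold at q3.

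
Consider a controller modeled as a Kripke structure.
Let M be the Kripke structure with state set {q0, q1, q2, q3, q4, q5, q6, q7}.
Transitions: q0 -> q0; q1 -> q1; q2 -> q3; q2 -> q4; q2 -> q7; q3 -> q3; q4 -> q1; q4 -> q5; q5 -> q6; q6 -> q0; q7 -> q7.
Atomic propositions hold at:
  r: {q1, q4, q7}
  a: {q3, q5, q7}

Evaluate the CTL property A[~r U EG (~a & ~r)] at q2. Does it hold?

Sat(~r) = {q0, q2, q3, q5, q6}
Sat(~a) = {q0, q1, q2, q4, q6}
Sat(~a & ~r) = {q0, q2, q6}
EG (~a & ~r): greatest fixpoint, start Z0 = {q0, q2, q6}, keep only states in Sat with some successor in Z. Z1 = {q0, q6}; fixed.
Sat(EG (~a & ~r)) = {q0, q6}
A[~r U EG (~a & ~r)]: least fixpoint, start Z0 = Sat(EG (~a & ~r)) = {q0, q6}, add states in Sat(~r) with every successor in Z. Z1 = {q0, q5, q6}; fixed.
Sat(A[~r U EG (~a & ~r)]) = {q0, q5, q6}
q2 ∉ Sat(A[~r U EG (~a & ~r)]) = {q0, q5, q6}, so the formula does not hold at q2.

No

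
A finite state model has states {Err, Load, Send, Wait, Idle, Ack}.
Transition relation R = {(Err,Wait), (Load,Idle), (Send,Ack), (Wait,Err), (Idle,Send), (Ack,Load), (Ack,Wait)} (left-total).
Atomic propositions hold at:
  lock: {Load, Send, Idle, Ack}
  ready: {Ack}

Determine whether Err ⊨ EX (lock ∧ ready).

No

Sat(lock ∧ ready) = {Ack}
Sat(EX (lock ∧ ready)) = {s : some successor in {Ack}} = {Send}
Err ∉ Sat(EX (lock ∧ ready)) = {Send}, so the formula does not hold at Err.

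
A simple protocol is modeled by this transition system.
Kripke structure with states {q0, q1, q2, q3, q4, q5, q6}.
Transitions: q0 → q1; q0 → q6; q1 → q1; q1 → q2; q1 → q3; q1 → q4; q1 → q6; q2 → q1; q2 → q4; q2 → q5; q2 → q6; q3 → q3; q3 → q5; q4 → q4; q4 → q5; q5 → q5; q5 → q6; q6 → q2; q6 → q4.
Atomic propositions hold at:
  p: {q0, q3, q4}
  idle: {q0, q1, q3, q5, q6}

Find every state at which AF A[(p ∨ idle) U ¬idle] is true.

Sat(p ∨ idle) = {q0, q1, q3, q4, q5, q6}
Sat(¬idle) = {q2, q4}
A[(p ∨ idle) U ¬idle]: least fixpoint, start Z0 = Sat(¬idle) = {q2, q4}, add states in Sat(p ∨ idle) with every successor in Z. Z1 = {q2, q4, q6}; fixed.
Sat(A[(p ∨ idle) U ¬idle]) = {q2, q4, q6}
AF A[(p ∨ idle) U ¬idle]: least fixpoint, start Z0 = {q2, q4, q6}, add states with every successor in Z. Already a fixed point.
Sat(AF A[(p ∨ idle) U ¬idle]) = {q2, q4, q6}

{q2, q4, q6}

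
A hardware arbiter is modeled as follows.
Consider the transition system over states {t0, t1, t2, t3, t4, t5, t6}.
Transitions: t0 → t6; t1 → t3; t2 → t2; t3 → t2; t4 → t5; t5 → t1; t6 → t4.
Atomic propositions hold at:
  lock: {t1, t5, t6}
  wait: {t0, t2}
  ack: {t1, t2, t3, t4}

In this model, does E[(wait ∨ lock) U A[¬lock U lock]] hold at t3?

Sat(wait ∨ lock) = {t0, t1, t2, t5, t6}
Sat(¬lock) = {t0, t2, t3, t4}
A[¬lock U lock]: least fixpoint, start Z0 = Sat(lock) = {t1, t5, t6}, add states in Sat(¬lock) with every successor in Z. Z1 = {t0, t1, t4, t5, t6}; fixed.
Sat(A[¬lock U lock]) = {t0, t1, t4, t5, t6}
E[(wait ∨ lock) U A[¬lock U lock]]: least fixpoint, start Z0 = Sat(A[¬lock U lock]) = {t0, t1, t4, t5, t6}, add states in Sat(wait ∨ lock) with some successor in Z. Already a fixed point.
Sat(E[(wait ∨ lock) U A[¬lock U lock]]) = {t0, t1, t4, t5, t6}
t3 ∉ Sat(E[(wait ∨ lock) U A[¬lock U lock]]) = {t0, t1, t4, t5, t6}, so the formula does not hold at t3.

No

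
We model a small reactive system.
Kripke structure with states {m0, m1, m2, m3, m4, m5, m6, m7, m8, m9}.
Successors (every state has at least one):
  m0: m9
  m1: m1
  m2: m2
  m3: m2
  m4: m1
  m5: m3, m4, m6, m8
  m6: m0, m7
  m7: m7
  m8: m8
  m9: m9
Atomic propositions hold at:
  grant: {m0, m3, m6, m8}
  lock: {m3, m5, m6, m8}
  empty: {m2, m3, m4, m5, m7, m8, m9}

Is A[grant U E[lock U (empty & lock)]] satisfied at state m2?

Sat(empty & lock) = {m3, m5, m8}
E[lock U (empty & lock)]: least fixpoint, start Z0 = Sat((empty & lock)) = {m3, m5, m8}, add states in Sat(lock) with some successor in Z. Already a fixed point.
Sat(E[lock U (empty & lock)]) = {m3, m5, m8}
A[grant U E[lock U (empty & lock)]]: least fixpoint, start Z0 = Sat(E[lock U (empty & lock)]) = {m3, m5, m8}, add states in Sat(grant) with every successor in Z. Already a fixed point.
Sat(A[grant U E[lock U (empty & lock)]]) = {m3, m5, m8}
m2 ∉ Sat(A[grant U E[lock U (empty & lock)]]) = {m3, m5, m8}, so the formula does not hold at m2.

No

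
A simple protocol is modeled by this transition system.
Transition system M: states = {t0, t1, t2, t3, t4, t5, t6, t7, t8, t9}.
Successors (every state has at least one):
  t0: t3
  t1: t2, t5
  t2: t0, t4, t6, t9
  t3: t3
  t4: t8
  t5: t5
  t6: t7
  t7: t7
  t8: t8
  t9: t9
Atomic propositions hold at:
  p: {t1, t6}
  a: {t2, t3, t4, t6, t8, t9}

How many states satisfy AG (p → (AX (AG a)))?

7

AG a: greatest fixpoint, start Z0 = {t2, t3, t4, t6, t8, t9}, keep only states in Sat with every successor in Z. Z1 = {t3, t4, t8, t9}; fixed.
Sat(AG a) = {t3, t4, t8, t9}
Sat(AX (AG a)) = {s : every successor in {t3, t4, t8, t9}} = {t0, t3, t4, t8, t9}
Sat(p → (AX (AG a))) = {t0, t2, t3, t4, t5, t7, t8, t9}
AG (p → (AX (AG a))): greatest fixpoint, start Z0 = {t0, t2, t3, t4, t5, t7, t8, t9}, keep only states in Sat with every successor in Z. Z1 = {t0, t3, t4, t5, t7, t8, t9}; fixed.
Sat(AG (p → (AX (AG a)))) = {t0, t3, t4, t5, t7, t8, t9}
|Sat(AG (p → (AX (AG a))))| = |{t0, t3, t4, t5, t7, t8, t9}| = 7.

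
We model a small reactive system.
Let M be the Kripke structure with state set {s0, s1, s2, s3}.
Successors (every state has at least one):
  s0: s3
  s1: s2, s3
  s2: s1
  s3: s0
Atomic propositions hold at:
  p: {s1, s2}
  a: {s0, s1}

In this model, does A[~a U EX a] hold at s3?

Yes

Sat(~a) = {s2, s3}
Sat(EX a) = {s : some successor in {s0, s1}} = {s2, s3}
A[~a U EX a]: least fixpoint, start Z0 = Sat(EX a) = {s2, s3}, add states in Sat(~a) with every successor in Z. Already a fixed point.
Sat(A[~a U EX a]) = {s2, s3}
s3 ∈ Sat(A[~a U EX a]) = {s2, s3}, so the formula holds at s3.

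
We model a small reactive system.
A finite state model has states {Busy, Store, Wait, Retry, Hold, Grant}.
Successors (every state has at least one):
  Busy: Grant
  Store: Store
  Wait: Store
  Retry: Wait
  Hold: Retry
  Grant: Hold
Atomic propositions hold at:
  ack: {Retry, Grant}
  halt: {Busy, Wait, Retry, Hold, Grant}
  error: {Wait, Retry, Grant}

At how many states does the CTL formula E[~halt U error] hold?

3

Sat(~halt) = {Store}
E[~halt U error]: least fixpoint, start Z0 = Sat(error) = {Wait, Retry, Grant}, add states in Sat(~halt) with some successor in Z. Already a fixed point.
Sat(E[~halt U error]) = {Wait, Retry, Grant}
|Sat(E[~halt U error])| = |{Wait, Retry, Grant}| = 3.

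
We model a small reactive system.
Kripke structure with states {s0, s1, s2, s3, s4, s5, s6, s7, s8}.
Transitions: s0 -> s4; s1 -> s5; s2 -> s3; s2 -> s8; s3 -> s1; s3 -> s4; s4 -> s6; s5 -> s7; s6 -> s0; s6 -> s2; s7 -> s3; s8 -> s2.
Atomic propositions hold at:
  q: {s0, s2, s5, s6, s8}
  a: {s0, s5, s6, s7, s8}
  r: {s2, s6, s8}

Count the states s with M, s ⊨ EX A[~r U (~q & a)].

3

Sat(~r) = {s0, s1, s3, s4, s5, s7}
Sat(~q) = {s1, s3, s4, s7}
Sat(~q & a) = {s7}
A[~r U (~q & a)]: least fixpoint, start Z0 = Sat((~q & a)) = {s7}, add states in Sat(~r) with every successor in Z. Z1 = {s5, s7}; Z2 = {s1, s5, s7}; fixed.
Sat(A[~r U (~q & a)]) = {s1, s5, s7}
Sat(EX A[~r U (~q & a)]) = {s : some successor in {s1, s5, s7}} = {s1, s3, s5}
|Sat(EX A[~r U (~q & a)])| = |{s1, s3, s5}| = 3.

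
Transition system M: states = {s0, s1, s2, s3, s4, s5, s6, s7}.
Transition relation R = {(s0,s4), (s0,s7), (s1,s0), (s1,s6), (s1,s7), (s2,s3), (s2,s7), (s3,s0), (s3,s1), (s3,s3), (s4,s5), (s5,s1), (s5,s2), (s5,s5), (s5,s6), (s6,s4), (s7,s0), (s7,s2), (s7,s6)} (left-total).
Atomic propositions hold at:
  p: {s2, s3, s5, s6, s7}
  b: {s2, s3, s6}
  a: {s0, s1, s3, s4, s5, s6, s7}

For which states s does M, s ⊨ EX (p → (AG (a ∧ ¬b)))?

{s0, s1, s3, s5, s6, s7}

Sat(¬b) = {s0, s1, s4, s5, s7}
Sat(a ∧ ¬b) = {s0, s1, s4, s5, s7}
AG (a ∧ ¬b): greatest fixpoint, start Z0 = {s0, s1, s4, s5, s7}, keep only states in Sat with every successor in Z. Z1 = {s0, s4}; Z2 = ∅; fixed.
Sat(AG (a ∧ ¬b)) = ∅
Sat(p → (AG (a ∧ ¬b))) = {s0, s1, s4}
Sat(EX (p → (AG (a ∧ ¬b)))) = {s : some successor in {s0, s1, s4}} = {s0, s1, s3, s5, s6, s7}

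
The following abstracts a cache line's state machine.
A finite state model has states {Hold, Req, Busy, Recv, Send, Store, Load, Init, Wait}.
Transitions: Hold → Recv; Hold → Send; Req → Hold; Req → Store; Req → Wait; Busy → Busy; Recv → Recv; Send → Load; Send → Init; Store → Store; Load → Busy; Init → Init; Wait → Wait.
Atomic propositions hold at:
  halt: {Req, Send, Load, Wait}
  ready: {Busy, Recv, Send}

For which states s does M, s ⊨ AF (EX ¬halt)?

{Hold, Req, Busy, Recv, Send, Store, Load, Init}

Sat(¬halt) = {Hold, Busy, Recv, Store, Init}
Sat(EX ¬halt) = {s : some successor in {Hold, Busy, Recv, Store, Init}} = {Hold, Req, Busy, Recv, Send, Store, Load, Init}
AF (EX ¬halt): least fixpoint, start Z0 = {Hold, Req, Busy, Recv, Send, Store, Load, Init}, add states with every successor in Z. Already a fixed point.
Sat(AF (EX ¬halt)) = {Hold, Req, Busy, Recv, Send, Store, Load, Init}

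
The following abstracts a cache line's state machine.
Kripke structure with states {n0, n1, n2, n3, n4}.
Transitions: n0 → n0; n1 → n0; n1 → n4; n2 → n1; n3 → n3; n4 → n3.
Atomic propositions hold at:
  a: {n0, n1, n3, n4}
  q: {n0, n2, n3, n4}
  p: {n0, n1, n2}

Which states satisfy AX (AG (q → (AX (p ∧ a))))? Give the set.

Sat(p ∧ a) = {n0, n1}
Sat(AX (p ∧ a)) = {s : every successor in {n0, n1}} = {n0, n2}
Sat(q → (AX (p ∧ a))) = {n0, n1, n2}
AG (q → (AX (p ∧ a))): greatest fixpoint, start Z0 = {n0, n1, n2}, keep only states in Sat with every successor in Z. Z1 = {n0, n2}; Z2 = {n0}; fixed.
Sat(AG (q → (AX (p ∧ a)))) = {n0}
Sat(AX (AG (q → (AX (p ∧ a))))) = {s : every successor in {n0}} = {n0}

{n0}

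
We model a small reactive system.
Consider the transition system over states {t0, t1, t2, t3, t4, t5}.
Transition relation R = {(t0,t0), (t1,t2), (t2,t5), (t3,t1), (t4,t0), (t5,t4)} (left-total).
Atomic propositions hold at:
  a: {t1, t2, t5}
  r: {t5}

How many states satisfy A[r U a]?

3

A[r U a]: least fixpoint, start Z0 = Sat(a) = {t1, t2, t5}, add states in Sat(r) with every successor in Z. Already a fixed point.
Sat(A[r U a]) = {t1, t2, t5}
|Sat(A[r U a])| = |{t1, t2, t5}| = 3.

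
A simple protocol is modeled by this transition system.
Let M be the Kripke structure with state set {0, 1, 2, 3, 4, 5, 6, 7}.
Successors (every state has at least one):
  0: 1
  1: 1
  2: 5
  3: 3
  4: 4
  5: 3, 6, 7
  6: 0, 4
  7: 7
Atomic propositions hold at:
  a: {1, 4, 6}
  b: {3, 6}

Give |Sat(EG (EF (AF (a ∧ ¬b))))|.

6

Sat(¬b) = {0, 1, 2, 4, 5, 7}
Sat(a ∧ ¬b) = {1, 4}
AF (a ∧ ¬b): least fixpoint, start Z0 = {1, 4}, add states with every successor in Z. Z1 = {0, 1, 4}; Z2 = {0, 1, 4, 6}; fixed.
Sat(AF (a ∧ ¬b)) = {0, 1, 4, 6}
EF (AF (a ∧ ¬b)): least fixpoint, start Z0 = {0, 1, 4, 6}, add states with some successor in Z. Z1 = {0, 1, 4, 5, 6}; Z2 = {0, 1, 2, 4, 5, 6}; fixed.
Sat(EF (AF (a ∧ ¬b))) = {0, 1, 2, 4, 5, 6}
EG (EF (AF (a ∧ ¬b))): greatest fixpoint, start Z0 = {0, 1, 2, 4, 5, 6}, keep only states in Sat with some successor in Z. Already a fixed point.
Sat(EG (EF (AF (a ∧ ¬b)))) = {0, 1, 2, 4, 5, 6}
|Sat(EG (EF (AF (a ∧ ¬b))))| = |{0, 1, 2, 4, 5, 6}| = 6.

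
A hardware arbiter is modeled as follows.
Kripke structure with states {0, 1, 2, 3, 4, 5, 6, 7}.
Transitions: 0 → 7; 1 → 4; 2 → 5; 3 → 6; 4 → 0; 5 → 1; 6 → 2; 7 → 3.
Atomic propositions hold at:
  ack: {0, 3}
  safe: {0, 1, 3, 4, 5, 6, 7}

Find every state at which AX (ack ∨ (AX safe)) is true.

{0, 1, 2, 4, 5, 6, 7}

Sat(AX safe) = {s : every successor in {0, 1, 3, 4, 5, 6, 7}} = {0, 1, 2, 3, 4, 5, 7}
Sat(ack ∨ (AX safe)) = {0, 1, 2, 3, 4, 5, 7}
Sat(AX (ack ∨ (AX safe))) = {s : every successor in {0, 1, 2, 3, 4, 5, 7}} = {0, 1, 2, 4, 5, 6, 7}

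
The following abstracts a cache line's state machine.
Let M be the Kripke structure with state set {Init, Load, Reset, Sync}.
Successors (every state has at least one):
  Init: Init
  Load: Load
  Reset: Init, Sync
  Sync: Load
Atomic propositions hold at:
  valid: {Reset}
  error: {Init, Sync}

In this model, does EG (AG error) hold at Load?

AG error: greatest fixpoint, start Z0 = {Init, Sync}, keep only states in Sat with every successor in Z. Z1 = {Init}; fixed.
Sat(AG error) = {Init}
EG (AG error): greatest fixpoint, start Z0 = {Init}, keep only states in Sat with some successor in Z. Already a fixed point.
Sat(EG (AG error)) = {Init}
Load ∉ Sat(EG (AG error)) = {Init}, so the formula does not hold at Load.

No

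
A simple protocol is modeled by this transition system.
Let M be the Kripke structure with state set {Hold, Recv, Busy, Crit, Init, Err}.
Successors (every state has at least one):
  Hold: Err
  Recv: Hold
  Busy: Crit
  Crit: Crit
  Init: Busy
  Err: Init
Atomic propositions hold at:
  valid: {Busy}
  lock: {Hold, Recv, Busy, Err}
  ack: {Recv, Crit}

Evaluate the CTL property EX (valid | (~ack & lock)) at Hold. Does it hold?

Yes

Sat(~ack) = {Hold, Busy, Init, Err}
Sat(~ack & lock) = {Hold, Busy, Err}
Sat(valid | (~ack & lock)) = {Hold, Busy, Err}
Sat(EX (valid | (~ack & lock))) = {s : some successor in {Hold, Busy, Err}} = {Hold, Recv, Init}
Hold ∈ Sat(EX (valid | (~ack & lock))) = {Hold, Recv, Init}, so the formula holds at Hold.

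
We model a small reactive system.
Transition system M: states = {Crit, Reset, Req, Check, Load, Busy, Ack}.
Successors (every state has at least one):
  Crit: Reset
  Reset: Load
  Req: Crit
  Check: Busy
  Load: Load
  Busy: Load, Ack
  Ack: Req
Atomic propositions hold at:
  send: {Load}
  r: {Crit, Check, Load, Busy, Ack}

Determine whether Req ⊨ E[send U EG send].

No

EG send: greatest fixpoint, start Z0 = {Load}, keep only states in Sat with some successor in Z. Already a fixed point.
Sat(EG send) = {Load}
E[send U EG send]: least fixpoint, start Z0 = Sat(EG send) = {Load}, add states in Sat(send) with some successor in Z. Already a fixed point.
Sat(E[send U EG send]) = {Load}
Req ∉ Sat(E[send U EG send]) = {Load}, so the formula does not hold at Req.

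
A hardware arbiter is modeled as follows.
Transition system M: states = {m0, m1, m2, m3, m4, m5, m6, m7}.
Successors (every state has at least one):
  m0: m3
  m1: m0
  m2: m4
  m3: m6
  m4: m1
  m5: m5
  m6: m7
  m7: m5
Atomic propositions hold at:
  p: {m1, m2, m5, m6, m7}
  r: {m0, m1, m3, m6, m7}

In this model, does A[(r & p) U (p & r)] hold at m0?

Sat(r & p) = {m1, m6, m7}
Sat(p & r) = {m1, m6, m7}
A[(r & p) U (p & r)]: least fixpoint, start Z0 = Sat((p & r)) = {m1, m6, m7}, add states in Sat(r & p) with every successor in Z. Already a fixed point.
Sat(A[(r & p) U (p & r)]) = {m1, m6, m7}
m0 ∉ Sat(A[(r & p) U (p & r)]) = {m1, m6, m7}, so the formula does not hold at m0.

No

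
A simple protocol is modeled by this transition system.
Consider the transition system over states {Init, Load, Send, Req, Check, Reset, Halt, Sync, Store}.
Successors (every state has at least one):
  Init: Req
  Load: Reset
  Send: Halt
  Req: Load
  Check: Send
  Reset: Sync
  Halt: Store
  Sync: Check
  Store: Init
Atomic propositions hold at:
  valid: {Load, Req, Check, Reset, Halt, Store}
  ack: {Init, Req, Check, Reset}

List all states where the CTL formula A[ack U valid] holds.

{Init, Load, Req, Check, Reset, Halt, Store}

A[ack U valid]: least fixpoint, start Z0 = Sat(valid) = {Load, Req, Check, Reset, Halt, Store}, add states in Sat(ack) with every successor in Z. Z1 = {Init, Load, Req, Check, Reset, Halt, Store}; fixed.
Sat(A[ack U valid]) = {Init, Load, Req, Check, Reset, Halt, Store}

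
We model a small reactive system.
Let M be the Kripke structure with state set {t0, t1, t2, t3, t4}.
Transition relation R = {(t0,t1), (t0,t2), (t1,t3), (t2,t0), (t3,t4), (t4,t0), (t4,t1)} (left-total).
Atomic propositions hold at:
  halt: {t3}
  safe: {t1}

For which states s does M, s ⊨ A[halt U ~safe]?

Sat(~safe) = {t0, t2, t3, t4}
A[halt U ~safe]: least fixpoint, start Z0 = Sat(~safe) = {t0, t2, t3, t4}, add states in Sat(halt) with every successor in Z. Already a fixed point.
Sat(A[halt U ~safe]) = {t0, t2, t3, t4}

{t0, t2, t3, t4}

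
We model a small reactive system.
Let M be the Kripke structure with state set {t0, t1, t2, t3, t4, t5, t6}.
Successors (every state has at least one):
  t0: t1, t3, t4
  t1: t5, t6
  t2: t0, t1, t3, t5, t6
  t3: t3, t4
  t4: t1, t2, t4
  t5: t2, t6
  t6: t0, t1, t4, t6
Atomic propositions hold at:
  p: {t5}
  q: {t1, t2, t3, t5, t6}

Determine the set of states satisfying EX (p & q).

Sat(p & q) = {t5}
Sat(EX (p & q)) = {s : some successor in {t5}} = {t1, t2}

{t1, t2}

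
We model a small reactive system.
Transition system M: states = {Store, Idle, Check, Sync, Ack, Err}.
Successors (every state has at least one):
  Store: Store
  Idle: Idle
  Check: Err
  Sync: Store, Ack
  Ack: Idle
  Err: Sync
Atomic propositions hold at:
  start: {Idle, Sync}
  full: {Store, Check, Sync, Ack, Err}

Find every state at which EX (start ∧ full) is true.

{Err}

Sat(start ∧ full) = {Sync}
Sat(EX (start ∧ full)) = {s : some successor in {Sync}} = {Err}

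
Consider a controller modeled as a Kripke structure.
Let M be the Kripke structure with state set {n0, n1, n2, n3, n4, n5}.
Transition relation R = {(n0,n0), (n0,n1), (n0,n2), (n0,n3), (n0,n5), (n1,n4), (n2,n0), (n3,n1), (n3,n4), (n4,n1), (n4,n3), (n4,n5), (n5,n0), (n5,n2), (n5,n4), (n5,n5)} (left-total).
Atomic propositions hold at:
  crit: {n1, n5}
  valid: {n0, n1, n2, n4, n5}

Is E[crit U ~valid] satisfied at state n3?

Sat(~valid) = {n3}
E[crit U ~valid]: least fixpoint, start Z0 = Sat(~valid) = {n3}, add states in Sat(crit) with some successor in Z. Already a fixed point.
Sat(E[crit U ~valid]) = {n3}
n3 ∈ Sat(E[crit U ~valid]) = {n3}, so the formula holds at n3.

Yes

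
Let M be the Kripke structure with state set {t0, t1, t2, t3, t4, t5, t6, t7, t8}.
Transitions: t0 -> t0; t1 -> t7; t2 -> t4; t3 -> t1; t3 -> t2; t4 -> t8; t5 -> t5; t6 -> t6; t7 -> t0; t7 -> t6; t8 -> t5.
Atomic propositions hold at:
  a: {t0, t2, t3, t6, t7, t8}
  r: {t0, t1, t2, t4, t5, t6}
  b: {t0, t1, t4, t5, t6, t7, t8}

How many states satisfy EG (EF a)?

5

EF a: least fixpoint, start Z0 = {t0, t2, t3, t6, t7, t8}, add states with some successor in Z. Z1 = {t0, t1, t2, t3, t4, t6, t7, t8}; fixed.
Sat(EF a) = {t0, t1, t2, t3, t4, t6, t7, t8}
EG (EF a): greatest fixpoint, start Z0 = {t0, t1, t2, t3, t4, t6, t7, t8}, keep only states in Sat with some successor in Z. Z1 = {t0, t1, t2, t3, t4, t6, t7}; Z2 = {t0, t1, t2, t3, t6, t7}; Z3 = {t0, t1, t3, t6, t7}; fixed.
Sat(EG (EF a)) = {t0, t1, t3, t6, t7}
|Sat(EG (EF a))| = |{t0, t1, t3, t6, t7}| = 5.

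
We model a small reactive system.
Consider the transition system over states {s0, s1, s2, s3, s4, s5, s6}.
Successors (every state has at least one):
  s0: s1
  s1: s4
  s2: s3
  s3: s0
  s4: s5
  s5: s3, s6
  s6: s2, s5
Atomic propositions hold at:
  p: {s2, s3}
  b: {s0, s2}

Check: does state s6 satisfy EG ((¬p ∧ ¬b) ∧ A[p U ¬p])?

Yes

Sat(¬p) = {s0, s1, s4, s5, s6}
Sat(¬b) = {s1, s3, s4, s5, s6}
Sat(¬p ∧ ¬b) = {s1, s4, s5, s6}
A[p U ¬p]: least fixpoint, start Z0 = Sat(¬p) = {s0, s1, s4, s5, s6}, add states in Sat(p) with every successor in Z. Z1 = {s0, s1, s3, s4, s5, s6}; Z2 = {s0, s1, s2, s3, s4, s5, s6}; fixed.
Sat(A[p U ¬p]) = {s0, s1, s2, s3, s4, s5, s6}
Sat((¬p ∧ ¬b) ∧ A[p U ¬p]) = {s1, s4, s5, s6}
EG ((¬p ∧ ¬b) ∧ A[p U ¬p]): greatest fixpoint, start Z0 = {s1, s4, s5, s6}, keep only states in Sat with some successor in Z. Already a fixed point.
Sat(EG ((¬p ∧ ¬b) ∧ A[p U ¬p])) = {s1, s4, s5, s6}
s6 ∈ Sat(EG ((¬p ∧ ¬b) ∧ A[p U ¬p])) = {s1, s4, s5, s6}, so the formula holds at s6.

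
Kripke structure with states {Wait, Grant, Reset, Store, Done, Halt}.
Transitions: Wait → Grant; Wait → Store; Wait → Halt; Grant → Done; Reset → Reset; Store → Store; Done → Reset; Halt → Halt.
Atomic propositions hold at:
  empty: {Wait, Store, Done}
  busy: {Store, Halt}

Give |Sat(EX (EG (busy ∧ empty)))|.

2

Sat(busy ∧ empty) = {Store}
EG (busy ∧ empty): greatest fixpoint, start Z0 = {Store}, keep only states in Sat with some successor in Z. Already a fixed point.
Sat(EG (busy ∧ empty)) = {Store}
Sat(EX (EG (busy ∧ empty))) = {s : some successor in {Store}} = {Wait, Store}
|Sat(EX (EG (busy ∧ empty)))| = |{Wait, Store}| = 2.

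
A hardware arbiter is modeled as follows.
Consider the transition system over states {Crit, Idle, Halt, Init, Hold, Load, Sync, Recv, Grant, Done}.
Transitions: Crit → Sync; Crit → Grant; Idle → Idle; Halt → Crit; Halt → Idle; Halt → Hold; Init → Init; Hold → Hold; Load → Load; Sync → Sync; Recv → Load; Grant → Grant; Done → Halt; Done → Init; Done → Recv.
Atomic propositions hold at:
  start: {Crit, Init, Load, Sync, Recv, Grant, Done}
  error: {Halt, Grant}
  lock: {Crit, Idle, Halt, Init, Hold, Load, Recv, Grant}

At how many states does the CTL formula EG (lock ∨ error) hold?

Sat(lock ∨ error) = {Crit, Idle, Halt, Init, Hold, Load, Recv, Grant}
EG (lock ∨ error): greatest fixpoint, start Z0 = {Crit, Idle, Halt, Init, Hold, Load, Recv, Grant}, keep only states in Sat with some successor in Z. Already a fixed point.
Sat(EG (lock ∨ error)) = {Crit, Idle, Halt, Init, Hold, Load, Recv, Grant}
|Sat(EG (lock ∨ error))| = |{Crit, Idle, Halt, Init, Hold, Load, Recv, Grant}| = 8.

8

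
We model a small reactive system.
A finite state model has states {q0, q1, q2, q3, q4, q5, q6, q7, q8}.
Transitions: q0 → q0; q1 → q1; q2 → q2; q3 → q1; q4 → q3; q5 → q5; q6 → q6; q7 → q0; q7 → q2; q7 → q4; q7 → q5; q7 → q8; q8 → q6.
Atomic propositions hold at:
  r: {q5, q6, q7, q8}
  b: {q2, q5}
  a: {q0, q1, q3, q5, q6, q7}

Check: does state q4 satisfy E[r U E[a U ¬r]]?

Yes

Sat(¬r) = {q0, q1, q2, q3, q4}
E[a U ¬r]: least fixpoint, start Z0 = Sat(¬r) = {q0, q1, q2, q3, q4}, add states in Sat(a) with some successor in Z. Z1 = {q0, q1, q2, q3, q4, q7}; fixed.
Sat(E[a U ¬r]) = {q0, q1, q2, q3, q4, q7}
E[r U E[a U ¬r]]: least fixpoint, start Z0 = Sat(E[a U ¬r]) = {q0, q1, q2, q3, q4, q7}, add states in Sat(r) with some successor in Z. Already a fixed point.
Sat(E[r U E[a U ¬r]]) = {q0, q1, q2, q3, q4, q7}
q4 ∈ Sat(E[r U E[a U ¬r]]) = {q0, q1, q2, q3, q4, q7}, so the formula holds at q4.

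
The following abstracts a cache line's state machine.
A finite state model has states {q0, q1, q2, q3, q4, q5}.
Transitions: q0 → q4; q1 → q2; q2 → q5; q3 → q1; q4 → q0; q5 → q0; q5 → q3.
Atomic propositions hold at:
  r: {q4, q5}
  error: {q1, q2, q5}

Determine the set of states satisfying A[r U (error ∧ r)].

Sat(error ∧ r) = {q5}
A[r U (error ∧ r)]: least fixpoint, start Z0 = Sat((error ∧ r)) = {q5}, add states in Sat(r) with every successor in Z. Already a fixed point.
Sat(A[r U (error ∧ r)]) = {q5}

{q5}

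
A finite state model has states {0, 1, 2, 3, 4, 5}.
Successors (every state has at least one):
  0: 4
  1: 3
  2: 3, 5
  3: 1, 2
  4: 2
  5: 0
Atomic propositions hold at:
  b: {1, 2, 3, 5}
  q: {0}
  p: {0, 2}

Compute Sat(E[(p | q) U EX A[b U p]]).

Sat(p | q) = {0, 2}
A[b U p]: least fixpoint, start Z0 = Sat(p) = {0, 2}, add states in Sat(b) with every successor in Z. Z1 = {0, 2, 5}; fixed.
Sat(A[b U p]) = {0, 2, 5}
Sat(EX A[b U p]) = {s : some successor in {0, 2, 5}} = {2, 3, 4, 5}
E[(p | q) U EX A[b U p]]: least fixpoint, start Z0 = Sat(EX A[b U p]) = {2, 3, 4, 5}, add states in Sat(p | q) with some successor in Z. Z1 = {0, 2, 3, 4, 5}; fixed.
Sat(E[(p | q) U EX A[b U p]]) = {0, 2, 3, 4, 5}

{0, 2, 3, 4, 5}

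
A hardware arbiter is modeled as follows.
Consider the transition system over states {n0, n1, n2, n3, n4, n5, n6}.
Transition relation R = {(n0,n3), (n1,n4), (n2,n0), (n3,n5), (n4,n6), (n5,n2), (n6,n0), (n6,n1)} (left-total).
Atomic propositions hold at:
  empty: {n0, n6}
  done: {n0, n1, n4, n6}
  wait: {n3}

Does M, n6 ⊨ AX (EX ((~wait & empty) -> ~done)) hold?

Yes

Sat(~wait) = {n0, n1, n2, n4, n5, n6}
Sat(~wait & empty) = {n0, n6}
Sat(~done) = {n2, n3, n5}
Sat((~wait & empty) -> ~done) = {n1, n2, n3, n4, n5}
Sat(EX ((~wait & empty) -> ~done)) = {s : some successor in {n1, n2, n3, n4, n5}} = {n0, n1, n3, n5, n6}
Sat(AX (EX ((~wait & empty) -> ~done))) = {s : every successor in {n0, n1, n3, n5, n6}} = {n0, n2, n3, n4, n6}
n6 ∈ Sat(AX (EX ((~wait & empty) -> ~done))) = {n0, n2, n3, n4, n6}, so the formula holds at n6.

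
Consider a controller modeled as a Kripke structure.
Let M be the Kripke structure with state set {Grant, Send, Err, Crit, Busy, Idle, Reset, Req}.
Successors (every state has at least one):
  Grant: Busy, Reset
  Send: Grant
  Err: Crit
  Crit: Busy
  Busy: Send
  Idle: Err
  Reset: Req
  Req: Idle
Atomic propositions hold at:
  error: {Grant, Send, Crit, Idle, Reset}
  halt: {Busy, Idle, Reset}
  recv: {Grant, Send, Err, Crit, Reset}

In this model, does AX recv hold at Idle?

Sat(AX recv) = {s : every successor in {Grant, Send, Err, Crit, Reset}} = {Send, Err, Busy, Idle}
Idle ∈ Sat(AX recv) = {Send, Err, Busy, Idle}, so the formula holds at Idle.

Yes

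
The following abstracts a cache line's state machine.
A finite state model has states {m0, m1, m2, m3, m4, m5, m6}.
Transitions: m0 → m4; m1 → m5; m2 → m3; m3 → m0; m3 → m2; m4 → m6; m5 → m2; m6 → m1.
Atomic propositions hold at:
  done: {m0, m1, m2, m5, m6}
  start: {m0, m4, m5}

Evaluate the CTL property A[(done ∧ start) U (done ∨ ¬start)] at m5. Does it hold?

Sat(done ∧ start) = {m0, m5}
Sat(¬start) = {m1, m2, m3, m6}
Sat(done ∨ ¬start) = {m0, m1, m2, m3, m5, m6}
A[(done ∧ start) U (done ∨ ¬start)]: least fixpoint, start Z0 = Sat((done ∨ ¬start)) = {m0, m1, m2, m3, m5, m6}, add states in Sat(done ∧ start) with every successor in Z. Already a fixed point.
Sat(A[(done ∧ start) U (done ∨ ¬start)]) = {m0, m1, m2, m3, m5, m6}
m5 ∈ Sat(A[(done ∧ start) U (done ∨ ¬start)]) = {m0, m1, m2, m3, m5, m6}, so the formula holds at m5.

Yes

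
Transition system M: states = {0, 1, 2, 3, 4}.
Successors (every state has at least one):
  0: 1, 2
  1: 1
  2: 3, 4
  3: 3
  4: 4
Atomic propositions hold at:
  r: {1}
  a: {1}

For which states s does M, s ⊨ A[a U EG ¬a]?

{0, 2, 3, 4}

Sat(¬a) = {0, 2, 3, 4}
EG ¬a: greatest fixpoint, start Z0 = {0, 2, 3, 4}, keep only states in Sat with some successor in Z. Already a fixed point.
Sat(EG ¬a) = {0, 2, 3, 4}
A[a U EG ¬a]: least fixpoint, start Z0 = Sat(EG ¬a) = {0, 2, 3, 4}, add states in Sat(a) with every successor in Z. Already a fixed point.
Sat(A[a U EG ¬a]) = {0, 2, 3, 4}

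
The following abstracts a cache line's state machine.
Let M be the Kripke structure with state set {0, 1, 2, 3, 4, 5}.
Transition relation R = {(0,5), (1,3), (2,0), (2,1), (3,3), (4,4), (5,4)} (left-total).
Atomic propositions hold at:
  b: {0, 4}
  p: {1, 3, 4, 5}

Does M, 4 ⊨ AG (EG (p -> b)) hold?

Sat(p -> b) = {0, 2, 4}
EG (p -> b): greatest fixpoint, start Z0 = {0, 2, 4}, keep only states in Sat with some successor in Z. Z1 = {2, 4}; Z2 = {4}; fixed.
Sat(EG (p -> b)) = {4}
AG (EG (p -> b)): greatest fixpoint, start Z0 = {4}, keep only states in Sat with every successor in Z. Already a fixed point.
Sat(AG (EG (p -> b))) = {4}
4 ∈ Sat(AG (EG (p -> b))) = {4}, so the formula holds at 4.

Yes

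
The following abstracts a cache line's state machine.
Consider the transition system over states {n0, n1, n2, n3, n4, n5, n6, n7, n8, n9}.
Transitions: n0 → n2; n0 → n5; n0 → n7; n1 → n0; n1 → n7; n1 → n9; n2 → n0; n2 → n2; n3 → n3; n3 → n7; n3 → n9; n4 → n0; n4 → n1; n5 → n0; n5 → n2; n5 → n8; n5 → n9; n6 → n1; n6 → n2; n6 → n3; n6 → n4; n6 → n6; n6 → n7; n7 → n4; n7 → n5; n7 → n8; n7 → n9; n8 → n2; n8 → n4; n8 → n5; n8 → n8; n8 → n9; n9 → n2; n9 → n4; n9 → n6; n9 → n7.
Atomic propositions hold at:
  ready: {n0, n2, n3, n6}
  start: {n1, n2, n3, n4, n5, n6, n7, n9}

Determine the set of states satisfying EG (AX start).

{n3, n6, n9}

Sat(AX start) = {s : every successor in {n1, n2, n3, n4, n5, n6, n7, n9}} = {n0, n3, n6, n9}
EG (AX start): greatest fixpoint, start Z0 = {n0, n3, n6, n9}, keep only states in Sat with some successor in Z. Z1 = {n3, n6, n9}; fixed.
Sat(EG (AX start)) = {n3, n6, n9}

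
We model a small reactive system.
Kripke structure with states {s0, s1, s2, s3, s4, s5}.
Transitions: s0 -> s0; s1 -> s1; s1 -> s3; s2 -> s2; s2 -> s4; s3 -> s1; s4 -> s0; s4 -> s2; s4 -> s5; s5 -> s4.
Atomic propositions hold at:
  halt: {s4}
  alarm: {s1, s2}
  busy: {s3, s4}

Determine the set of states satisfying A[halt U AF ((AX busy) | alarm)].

Sat(AX busy) = {s : every successor in {s3, s4}} = {s5}
Sat((AX busy) | alarm) = {s1, s2, s5}
AF ((AX busy) | alarm): least fixpoint, start Z0 = {s1, s2, s5}, add states with every successor in Z. Z1 = {s1, s2, s3, s5}; fixed.
Sat(AF ((AX busy) | alarm)) = {s1, s2, s3, s5}
A[halt U AF ((AX busy) | alarm)]: least fixpoint, start Z0 = Sat(AF ((AX busy) | alarm)) = {s1, s2, s3, s5}, add states in Sat(halt) with every successor in Z. Already a fixed point.
Sat(A[halt U AF ((AX busy) | alarm)]) = {s1, s2, s3, s5}

{s1, s2, s3, s5}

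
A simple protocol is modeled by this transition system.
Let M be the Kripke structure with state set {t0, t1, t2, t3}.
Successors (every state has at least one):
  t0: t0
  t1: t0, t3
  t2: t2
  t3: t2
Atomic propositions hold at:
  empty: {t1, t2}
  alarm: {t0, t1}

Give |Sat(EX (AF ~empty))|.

Sat(~empty) = {t0, t3}
AF ~empty: least fixpoint, start Z0 = {t0, t3}, add states with every successor in Z. Z1 = {t0, t1, t3}; fixed.
Sat(AF ~empty) = {t0, t1, t3}
Sat(EX (AF ~empty)) = {s : some successor in {t0, t1, t3}} = {t0, t1}
|Sat(EX (AF ~empty))| = |{t0, t1}| = 2.

2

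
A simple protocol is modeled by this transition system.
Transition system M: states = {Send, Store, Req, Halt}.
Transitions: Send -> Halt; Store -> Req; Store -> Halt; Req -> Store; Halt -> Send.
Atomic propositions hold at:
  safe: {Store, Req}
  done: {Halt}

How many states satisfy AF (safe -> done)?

2

Sat(safe -> done) = {Send, Halt}
AF (safe -> done): least fixpoint, start Z0 = {Send, Halt}, add states with every successor in Z. Already a fixed point.
Sat(AF (safe -> done)) = {Send, Halt}
|Sat(AF (safe -> done))| = |{Send, Halt}| = 2.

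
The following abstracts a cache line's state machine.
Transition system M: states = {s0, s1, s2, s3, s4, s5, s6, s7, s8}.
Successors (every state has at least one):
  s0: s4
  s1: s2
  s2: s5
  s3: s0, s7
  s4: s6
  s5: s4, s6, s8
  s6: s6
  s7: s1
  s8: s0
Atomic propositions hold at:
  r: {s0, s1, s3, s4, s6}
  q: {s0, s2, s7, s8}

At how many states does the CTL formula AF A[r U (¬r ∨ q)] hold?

7

Sat(¬r) = {s2, s5, s7, s8}
Sat(¬r ∨ q) = {s0, s2, s5, s7, s8}
A[r U (¬r ∨ q)]: least fixpoint, start Z0 = Sat((¬r ∨ q)) = {s0, s2, s5, s7, s8}, add states in Sat(r) with every successor in Z. Z1 = {s0, s1, s2, s3, s5, s7, s8}; fixed.
Sat(A[r U (¬r ∨ q)]) = {s0, s1, s2, s3, s5, s7, s8}
AF A[r U (¬r ∨ q)]: least fixpoint, start Z0 = {s0, s1, s2, s3, s5, s7, s8}, add states with every successor in Z. Already a fixed point.
Sat(AF A[r U (¬r ∨ q)]) = {s0, s1, s2, s3, s5, s7, s8}
|Sat(AF A[r U (¬r ∨ q)])| = |{s0, s1, s2, s3, s5, s7, s8}| = 7.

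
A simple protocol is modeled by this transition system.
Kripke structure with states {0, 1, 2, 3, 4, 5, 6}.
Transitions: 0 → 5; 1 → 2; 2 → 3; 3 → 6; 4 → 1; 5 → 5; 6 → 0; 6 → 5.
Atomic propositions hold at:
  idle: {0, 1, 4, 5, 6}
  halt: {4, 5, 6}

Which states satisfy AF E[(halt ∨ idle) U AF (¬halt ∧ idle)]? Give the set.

Sat(halt ∨ idle) = {0, 1, 4, 5, 6}
Sat(¬halt) = {0, 1, 2, 3}
Sat(¬halt ∧ idle) = {0, 1}
AF (¬halt ∧ idle): least fixpoint, start Z0 = {0, 1}, add states with every successor in Z. Z1 = {0, 1, 4}; fixed.
Sat(AF (¬halt ∧ idle)) = {0, 1, 4}
E[(halt ∨ idle) U AF (¬halt ∧ idle)]: least fixpoint, start Z0 = Sat(AF (¬halt ∧ idle)) = {0, 1, 4}, add states in Sat(halt ∨ idle) with some successor in Z. Z1 = {0, 1, 4, 6}; fixed.
Sat(E[(halt ∨ idle) U AF (¬halt ∧ idle)]) = {0, 1, 4, 6}
AF E[(halt ∨ idle) U AF (¬halt ∧ idle)]: least fixpoint, start Z0 = {0, 1, 4, 6}, add states with every successor in Z. Z1 = {0, 1, 3, 4, 6}; Z2 = {0, 1, 2, 3, 4, 6}; fixed.
Sat(AF E[(halt ∨ idle) U AF (¬halt ∧ idle)]) = {0, 1, 2, 3, 4, 6}

{0, 1, 2, 3, 4, 6}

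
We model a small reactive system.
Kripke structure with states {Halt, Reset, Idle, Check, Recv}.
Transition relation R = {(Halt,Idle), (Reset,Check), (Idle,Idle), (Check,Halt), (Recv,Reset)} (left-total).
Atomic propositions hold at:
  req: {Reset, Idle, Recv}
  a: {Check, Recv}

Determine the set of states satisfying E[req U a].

E[req U a]: least fixpoint, start Z0 = Sat(a) = {Check, Recv}, add states in Sat(req) with some successor in Z. Z1 = {Reset, Check, Recv}; fixed.
Sat(E[req U a]) = {Reset, Check, Recv}

{Reset, Check, Recv}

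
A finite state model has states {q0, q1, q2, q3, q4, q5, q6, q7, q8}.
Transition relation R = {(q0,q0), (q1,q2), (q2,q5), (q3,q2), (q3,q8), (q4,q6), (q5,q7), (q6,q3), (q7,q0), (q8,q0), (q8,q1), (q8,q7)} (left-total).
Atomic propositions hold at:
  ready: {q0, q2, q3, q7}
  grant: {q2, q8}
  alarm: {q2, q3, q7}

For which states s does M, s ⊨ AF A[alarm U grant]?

A[alarm U grant]: least fixpoint, start Z0 = Sat(grant) = {q2, q8}, add states in Sat(alarm) with every successor in Z. Z1 = {q2, q3, q8}; fixed.
Sat(A[alarm U grant]) = {q2, q3, q8}
AF A[alarm U grant]: least fixpoint, start Z0 = {q2, q3, q8}, add states with every successor in Z. Z1 = {q1, q2, q3, q6, q8}; Z2 = {q1, q2, q3, q4, q6, q8}; fixed.
Sat(AF A[alarm U grant]) = {q1, q2, q3, q4, q6, q8}

{q1, q2, q3, q4, q6, q8}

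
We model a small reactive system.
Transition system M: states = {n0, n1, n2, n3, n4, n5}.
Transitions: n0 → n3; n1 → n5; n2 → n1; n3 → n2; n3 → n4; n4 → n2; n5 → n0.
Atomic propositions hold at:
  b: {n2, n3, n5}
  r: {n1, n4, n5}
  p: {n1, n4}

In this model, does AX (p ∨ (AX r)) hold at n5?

Sat(AX r) = {s : every successor in {n1, n4, n5}} = {n1, n2}
Sat(p ∨ (AX r)) = {n1, n2, n4}
Sat(AX (p ∨ (AX r))) = {s : every successor in {n1, n2, n4}} = {n2, n3, n4}
n5 ∉ Sat(AX (p ∨ (AX r))) = {n2, n3, n4}, so the formula does not hold at n5.

No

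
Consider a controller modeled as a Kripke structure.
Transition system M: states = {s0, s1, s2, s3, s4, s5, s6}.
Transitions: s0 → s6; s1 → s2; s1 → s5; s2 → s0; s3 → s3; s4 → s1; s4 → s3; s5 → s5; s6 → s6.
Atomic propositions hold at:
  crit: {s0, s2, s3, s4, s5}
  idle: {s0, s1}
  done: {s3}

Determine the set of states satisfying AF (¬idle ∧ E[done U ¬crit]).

Sat(¬idle) = {s2, s3, s4, s5, s6}
Sat(¬crit) = {s1, s6}
E[done U ¬crit]: least fixpoint, start Z0 = Sat(¬crit) = {s1, s6}, add states in Sat(done) with some successor in Z. Already a fixed point.
Sat(E[done U ¬crit]) = {s1, s6}
Sat(¬idle ∧ E[done U ¬crit]) = {s6}
AF (¬idle ∧ E[done U ¬crit]): least fixpoint, start Z0 = {s6}, add states with every successor in Z. Z1 = {s0, s6}; Z2 = {s0, s2, s6}; fixed.
Sat(AF (¬idle ∧ E[done U ¬crit])) = {s0, s2, s6}

{s0, s2, s6}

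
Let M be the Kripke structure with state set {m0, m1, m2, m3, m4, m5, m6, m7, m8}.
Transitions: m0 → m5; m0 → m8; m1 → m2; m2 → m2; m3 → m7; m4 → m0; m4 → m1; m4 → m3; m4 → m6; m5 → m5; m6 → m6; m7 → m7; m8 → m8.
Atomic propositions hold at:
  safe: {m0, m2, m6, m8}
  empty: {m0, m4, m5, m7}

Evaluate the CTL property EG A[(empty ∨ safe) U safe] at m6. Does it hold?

Sat(empty ∨ safe) = {m0, m2, m4, m5, m6, m7, m8}
A[(empty ∨ safe) U safe]: least fixpoint, start Z0 = Sat(safe) = {m0, m2, m6, m8}, add states in Sat(empty ∨ safe) with every successor in Z. Already a fixed point.
Sat(A[(empty ∨ safe) U safe]) = {m0, m2, m6, m8}
EG A[(empty ∨ safe) U safe]: greatest fixpoint, start Z0 = {m0, m2, m6, m8}, keep only states in Sat with some successor in Z. Already a fixed point.
Sat(EG A[(empty ∨ safe) U safe]) = {m0, m2, m6, m8}
m6 ∈ Sat(EG A[(empty ∨ safe) U safe]) = {m0, m2, m6, m8}, so the formula holds at m6.

Yes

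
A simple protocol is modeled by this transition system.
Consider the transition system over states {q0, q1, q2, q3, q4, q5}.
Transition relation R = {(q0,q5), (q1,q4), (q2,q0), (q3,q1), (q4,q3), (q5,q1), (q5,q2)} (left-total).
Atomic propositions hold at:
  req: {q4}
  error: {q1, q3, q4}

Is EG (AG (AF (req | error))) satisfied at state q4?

Sat(req | error) = {q1, q3, q4}
AF (req | error): least fixpoint, start Z0 = {q1, q3, q4}, add states with every successor in Z. Already a fixed point.
Sat(AF (req | error)) = {q1, q3, q4}
AG (AF (req | error)): greatest fixpoint, start Z0 = {q1, q3, q4}, keep only states in Sat with every successor in Z. Already a fixed point.
Sat(AG (AF (req | error))) = {q1, q3, q4}
EG (AG (AF (req | error))): greatest fixpoint, start Z0 = {q1, q3, q4}, keep only states in Sat with some successor in Z. Already a fixed point.
Sat(EG (AG (AF (req | error)))) = {q1, q3, q4}
q4 ∈ Sat(EG (AG (AF (req | error)))) = {q1, q3, q4}, so the formula holds at q4.

Yes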